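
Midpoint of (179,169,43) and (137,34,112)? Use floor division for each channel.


Midpoint: each channel = ⌊(C₁+C₂)/2⌋
R: ⌊(179+137)/2⌋ = 158
G: ⌊(169+34)/2⌋ = 101
B: ⌊(43+112)/2⌋ = 77
= RGB(158, 101, 77)


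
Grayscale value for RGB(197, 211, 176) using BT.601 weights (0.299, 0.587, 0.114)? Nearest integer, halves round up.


Gray = 0.299×R + 0.587×G + 0.114×B
Gray = 0.299×197 + 0.587×211 + 0.114×176
Gray = 58.903 + 123.857 + 20.064
Gray = 202.824 → round half up → 203
Gray = 203


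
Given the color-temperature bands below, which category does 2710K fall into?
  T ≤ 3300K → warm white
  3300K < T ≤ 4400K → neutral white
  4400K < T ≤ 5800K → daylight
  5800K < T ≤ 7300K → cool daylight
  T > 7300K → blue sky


Temperature: 2710K
2710K ≤ 3300K → warm white
Classification: warm white


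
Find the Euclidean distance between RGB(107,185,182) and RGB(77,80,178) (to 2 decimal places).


d = √[(R₁-R₂)² + (G₁-G₂)² + (B₁-B₂)²]
d = √[(107-77)² + (185-80)² + (182-178)²]
d = √[900 + 11025 + 16]
d = √11941
d ≈ 109.27


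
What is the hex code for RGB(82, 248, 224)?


R = 82 → 52 (hex)
G = 248 → F8 (hex)
B = 224 → E0 (hex)
Hex = #52F8E0


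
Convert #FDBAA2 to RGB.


FD → 253 (R)
BA → 186 (G)
A2 → 162 (B)
= RGB(253, 186, 162)


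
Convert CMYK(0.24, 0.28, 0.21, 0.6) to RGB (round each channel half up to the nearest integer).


R = 255 × (1-C) × (1-K) = 255 × 0.76 × 0.40 = 77.52 → 78
G = 255 × (1-M) × (1-K) = 255 × 0.72 × 0.40 = 73.44 → 73
B = 255 × (1-Y) × (1-K) = 255 × 0.79 × 0.40 = 80.58 → 81
= RGB(78, 73, 81)


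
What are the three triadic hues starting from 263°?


Triadic: equally spaced at 120° intervals
H1 = 263°
H2 = (263 + 120) mod 360 = 23°
H3 = (263 + 240) mod 360 = 143°
Triadic = 263°, 23°, 143°


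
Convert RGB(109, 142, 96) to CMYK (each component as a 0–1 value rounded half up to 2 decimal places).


R'=109/255≈0.4275, G'=142/255≈0.5569, B'=96/255≈0.3765
K = 1 - max(R',G',B') = 1 - 142/255 = 113/255 = 0.44313… → 0.44
(1-R'-K)/(1-K) simplifies to (max-R)/max with max = 142:
C = (142-109)/142 = 33/142 = 0.23239… → 0.23
M = (142-142)/142 = 0/142 = 0 → 0.00
Y = (142-96)/142 = 46/142 = 0.32394… → 0.32
= CMYK(0.23, 0.00, 0.32, 0.44)


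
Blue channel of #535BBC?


Color: #535BBC
R = 53 = 83
G = 5B = 91
B = BC = 188
Blue = 188


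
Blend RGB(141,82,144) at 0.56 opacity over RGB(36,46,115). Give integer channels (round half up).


C = α×F + (1-α)×B, with 1-α = 0.44
R: 0.56×141 + 0.44×36 = 78.96 + 15.84 = 94.80 → 95
G: 0.56×82 + 0.44×46 = 45.92 + 20.24 = 66.16 → 66
B: 0.56×144 + 0.44×115 = 80.64 + 50.60 = 131.24 → 131
= RGB(95, 66, 131)


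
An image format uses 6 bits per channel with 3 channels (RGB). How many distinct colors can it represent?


Total bits = 6 bits/channel × 3 channels = 18 bits
Distinct colors = 2^18
= 262,144 colors


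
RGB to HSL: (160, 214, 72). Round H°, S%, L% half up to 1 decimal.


Normalize: R'=160/255≈0.6275, G'=214/255≈0.8392, B'=72/255≈0.2824
Max=214/255, Min=72/255, Δ=Max-Min=142/255
L = (Max+Min)/2 = (214+72)/510 = 286/510 = 0.56078… → L = 56.1%
L > 0.5 → S = Δ/(2-Max-Min) = 142/(510-214-72) = 142/224 = 0.63392… → S = 63.4%
(the 1/255 factors cancel in S and H, so raw channel differences can be used)
Max is G' → H = 60 × ((B-R)/Δ + 2) = 60 × ((72-160)/142 + 2)
  -88/142 + 2 = -0.6197… + 2 = 1.3802…
  H = 60 × 1.3802… = 82.816…° → H = 82.8°
= HSL(82.8°, 63.4%, 56.1%)


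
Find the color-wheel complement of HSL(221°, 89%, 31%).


Complement = opposite side of color wheel = hue + 180°
H' = (221 + 180) mod 360 = 41°
S and L unchanged.
= HSL(41°, 89%, 31%)


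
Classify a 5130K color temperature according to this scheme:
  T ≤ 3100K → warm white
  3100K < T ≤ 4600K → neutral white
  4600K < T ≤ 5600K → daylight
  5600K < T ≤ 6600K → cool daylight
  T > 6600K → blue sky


Temperature: 5130K
4600K < 5130K ≤ 5600K → daylight
Classification: daylight


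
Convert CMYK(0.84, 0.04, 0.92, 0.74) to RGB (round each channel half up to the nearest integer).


R = 255 × (1-C) × (1-K) = 255 × 0.16 × 0.26 = 10.608 → 11
G = 255 × (1-M) × (1-K) = 255 × 0.96 × 0.26 = 63.648 → 64
B = 255 × (1-Y) × (1-K) = 255 × 0.08 × 0.26 = 5.304 → 5
= RGB(11, 64, 5)


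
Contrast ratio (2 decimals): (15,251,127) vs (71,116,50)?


Linearize each sRGB channel c=v/255: c/12.92 if c ≤ 0.04045 else ((c+0.055)/1.055)^2.4
L = 0.2126×R_lin + 0.7152×G_lin + 0.0722×B_lin
Color 1 (15,251,127):
  R=15: 15/255≈0.0588 > 0.04045 → ((0.0588+0.055)/1.055)^2.4 ≈ 0.00478
  G=251: 251/255≈0.9843 > 0.04045 → ((0.9843+0.055)/1.055)^2.4 ≈ 0.96469
  B=127: 127/255≈0.4980 > 0.04045 → ((0.4980+0.055)/1.055)^2.4 ≈ 0.21223
  L1 = 0.2126×0.00478 + 0.7152×0.96469 + 0.0722×0.21223 ≈ 0.70628
Color 2 (71,116,50):
  R=71: 71/255≈0.2784 > 0.04045 → ((0.2784+0.055)/1.055)^2.4 ≈ 0.06301
  G=116: 116/255≈0.4549 > 0.04045 → ((0.4549+0.055)/1.055)^2.4 ≈ 0.17465
  B=50: 50/255≈0.1961 > 0.04045 → ((0.1961+0.055)/1.055)^2.4 ≈ 0.03190
  L2 = 0.2126×0.06301 + 0.7152×0.17465 + 0.0722×0.03190 ≈ 0.14061
Lighter = 0.70628, Darker = 0.14061
Ratio = (L_lighter + 0.05) / (L_darker + 0.05)
Ratio = (0.70628 + 0.05) / (0.14061 + 0.05) = 0.75628 / 0.19061 ≈ 3.9678
Ratio ≈ 3.97:1


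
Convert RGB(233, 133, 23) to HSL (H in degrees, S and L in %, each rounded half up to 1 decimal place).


Normalize: R'=233/255≈0.9137, G'=133/255≈0.5216, B'=23/255≈0.0902
Max=233/255, Min=23/255, Δ=Max-Min=210/255
L = (Max+Min)/2 = (233+23)/510 = 256/510 = 0.50196… → L = 50.2%
L > 0.5 → S = Δ/(2-Max-Min) = 210/(510-233-23) = 210/254 = 0.82677… → S = 82.7%
(the 1/255 factors cancel in S and H, so raw channel differences can be used)
Max is R' → H = 60 × (((G-B)/Δ) mod 6) = 60 × (((133-23)/210) mod 6)
  110/210 = 0.5238…
  H = 60 × 0.5238… = 31.428…° → H = 31.4°
= HSL(31.4°, 82.7%, 50.2%)


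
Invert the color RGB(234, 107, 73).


Invert: (255-R, 255-G, 255-B)
R: 255-234 = 21
G: 255-107 = 148
B: 255-73 = 182
= RGB(21, 148, 182)


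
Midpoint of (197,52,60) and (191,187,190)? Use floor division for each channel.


Midpoint: each channel = ⌊(C₁+C₂)/2⌋
R: ⌊(197+191)/2⌋ = 194
G: ⌊(52+187)/2⌋ = 119
B: ⌊(60+190)/2⌋ = 125
= RGB(194, 119, 125)


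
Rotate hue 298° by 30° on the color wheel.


New hue = (H + rotation) mod 360
New hue = (298 + 30) mod 360
= 328 mod 360
= 328°


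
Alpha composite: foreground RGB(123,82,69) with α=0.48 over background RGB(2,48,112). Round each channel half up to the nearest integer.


C = α×F + (1-α)×B, with 1-α = 0.52
R: 0.48×123 + 0.52×2 = 59.04 + 1.04 = 60.08 → 60
G: 0.48×82 + 0.52×48 = 39.36 + 24.96 = 64.32 → 64
B: 0.48×69 + 0.52×112 = 33.12 + 58.24 = 91.36 → 91
= RGB(60, 64, 91)


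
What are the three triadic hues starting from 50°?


Triadic: equally spaced at 120° intervals
H1 = 50°
H2 = (50 + 120) mod 360 = 170°
H3 = (50 + 240) mod 360 = 290°
Triadic = 50°, 170°, 290°


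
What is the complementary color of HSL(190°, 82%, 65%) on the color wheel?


Complement = opposite side of color wheel = hue + 180°
H' = (190 + 180) mod 360 = 10°
S and L unchanged.
= HSL(10°, 82%, 65%)


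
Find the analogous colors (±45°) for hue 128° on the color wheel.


Base hue: 128°
Left analog: (128 - 45) mod 360 = 83°
Right analog: (128 + 45) mod 360 = 173°
Analogous hues = 83° and 173°


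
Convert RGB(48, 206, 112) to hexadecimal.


R = 48 → 30 (hex)
G = 206 → CE (hex)
B = 112 → 70 (hex)
Hex = #30CE70


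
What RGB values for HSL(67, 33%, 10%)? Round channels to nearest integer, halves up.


H=67°, S=0.33, L=0.10
C = (1-|2L-1|)×S = (1-|-0.80|)×0.33 = 0.066
H' = H/60 = 67/60 ≈ 1.1167; X = C×(1-|H' mod 2 - 1|) = 0.0583
m = L - C/2 = 0.10 - 0.033 = 0.067
Sector ⌊H'⌋ = 1 → (R',G',B') = (0.0583, 0.066, 0.0)
RGB = ((R'+m)×255, (G'+m)×255, (B'+m)×255) = (31.9515, 33.915, 17.085)
Round half up → RGB(32, 34, 17)


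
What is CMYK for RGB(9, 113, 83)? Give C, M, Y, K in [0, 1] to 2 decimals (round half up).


R'=9/255≈0.0353, G'=113/255≈0.4431, B'=83/255≈0.3255
K = 1 - max(R',G',B') = 1 - 113/255 = 142/255 = 0.55686… → 0.56
(1-R'-K)/(1-K) simplifies to (max-R)/max with max = 113:
C = (113-9)/113 = 104/113 = 0.92035… → 0.92
M = (113-113)/113 = 0/113 = 0 → 0.00
Y = (113-83)/113 = 30/113 = 0.26548… → 0.27
= CMYK(0.92, 0.00, 0.27, 0.56)


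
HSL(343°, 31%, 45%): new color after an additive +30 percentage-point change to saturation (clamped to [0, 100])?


Original S = 31%
Adjustment = +30 percentage points
New S = 31 + (30) = 61
Clamp to [0, 100] → 61
= HSL(343°, 61%, 45%)


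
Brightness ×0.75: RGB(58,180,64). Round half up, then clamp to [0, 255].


Multiply each channel by 0.75, round half up, clamp to [0, 255]
R: 58×0.75 = 43.5 → round → 44
G: 180×0.75 = 135
B: 64×0.75 = 48
= RGB(44, 135, 48)


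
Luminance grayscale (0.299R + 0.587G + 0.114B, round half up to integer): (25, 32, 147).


Gray = 0.299×R + 0.587×G + 0.114×B
Gray = 0.299×25 + 0.587×32 + 0.114×147
Gray = 7.475 + 18.784 + 16.758
Gray = 43.017 → round half up → 43
Gray = 43


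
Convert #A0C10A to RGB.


A0 → 160 (R)
C1 → 193 (G)
0A → 10 (B)
= RGB(160, 193, 10)


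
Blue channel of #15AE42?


Color: #15AE42
R = 15 = 21
G = AE = 174
B = 42 = 66
Blue = 66


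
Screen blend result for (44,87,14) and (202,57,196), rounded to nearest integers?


Screen: C = 255 - (255-A)×(255-B)/255, rounded to nearest integer
R: 255 - (255-44)×(255-202)/255 = 255 - 11183/255 ≈ 255 - 43.855 = 211.145 → 211
G: 255 - (255-87)×(255-57)/255 = 255 - 33264/255 ≈ 255 - 130.447 = 124.553 → 125
B: 255 - (255-14)×(255-196)/255 = 255 - 14219/255 ≈ 255 - 55.761 = 199.239 → 199
= RGB(211, 125, 199)


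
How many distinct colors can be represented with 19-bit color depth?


Colors = 2^bits = 2^19
= 524,288 colors


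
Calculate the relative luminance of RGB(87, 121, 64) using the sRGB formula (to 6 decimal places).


Linearize each channel (sRGB transfer function): c = v/255; c_lin = c/12.92 if c ≤ 0.04045, else ((c+0.055)/1.055)^2.4
  R: 87/255 ≈ 0.341176 > 0.04045 → ((0.341176+0.055)/1.055)^2.4 ≈ 0.095307
  G: 121/255 ≈ 0.474510 > 0.04045 → ((0.474510+0.055)/1.055)^2.4 ≈ 0.191202
  B: 64/255 ≈ 0.250980 > 0.04045 → ((0.250980+0.055)/1.055)^2.4 ≈ 0.051269
R_lin = 0.095307, G_lin = 0.191202, B_lin = 0.051269
L = 0.2126×R + 0.7152×G + 0.0722×B
L = 0.2126×0.095307 + 0.7152×0.191202 + 0.0722×0.051269
L ≈ 0.160711


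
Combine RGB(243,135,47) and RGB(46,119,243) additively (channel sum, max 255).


Additive: each channel = min(255, C₁+C₂)
R: 243+46 = 289 → 255
G: 135+119 = 254 → 254
B: 47+243 = 290 → 255
= RGB(255, 254, 255)


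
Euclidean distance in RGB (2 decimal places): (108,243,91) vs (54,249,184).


d = √[(R₁-R₂)² + (G₁-G₂)² + (B₁-B₂)²]
d = √[(108-54)² + (243-249)² + (91-184)²]
d = √[2916 + 36 + 8649]
d = √11601
d ≈ 107.71


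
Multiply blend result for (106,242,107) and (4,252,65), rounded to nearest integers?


Multiply: C = A×B/255, rounded to nearest integer
R: 106×4/255 = 424/255 ≈ 1.663 → 2
G: 242×252/255 = 60984/255 ≈ 239.153 → 239
B: 107×65/255 = 6955/255 ≈ 27.275 → 27
= RGB(2, 239, 27)


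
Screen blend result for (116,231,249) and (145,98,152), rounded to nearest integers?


Screen: C = 255 - (255-A)×(255-B)/255, rounded to nearest integer
R: 255 - (255-116)×(255-145)/255 = 255 - 15290/255 ≈ 255 - 59.961 = 195.039 → 195
G: 255 - (255-231)×(255-98)/255 = 255 - 3768/255 ≈ 255 - 14.776 = 240.224 → 240
B: 255 - (255-249)×(255-152)/255 = 255 - 618/255 ≈ 255 - 2.424 = 252.576 → 253
= RGB(195, 240, 253)


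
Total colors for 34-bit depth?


Colors = 2^bits = 2^34
= 17,179,869,184 colors


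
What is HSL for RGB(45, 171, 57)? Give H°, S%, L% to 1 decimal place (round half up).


Normalize: R'=45/255≈0.1765, G'=171/255≈0.6706, B'=57/255≈0.2235
Max=171/255, Min=45/255, Δ=Max-Min=126/255
L = (Max+Min)/2 = (171+45)/510 = 216/510 = 0.42352… → L = 42.4%
L ≤ 0.5 → S = Δ/(Max+Min) = 126/(171+45) = 126/216 = 0.58333… → S = 58.3%
(the 1/255 factors cancel in S and H, so raw channel differences can be used)
Max is G' → H = 60 × ((B-R)/Δ + 2) = 60 × ((57-45)/126 + 2)
  12/126 + 2 = 0.0952… + 2 = 2.0952…
  H = 60 × 2.0952… = 125.714…° → H = 125.7°
= HSL(125.7°, 58.3%, 42.4%)


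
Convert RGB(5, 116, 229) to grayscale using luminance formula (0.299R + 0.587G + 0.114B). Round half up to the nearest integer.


Gray = 0.299×R + 0.587×G + 0.114×B
Gray = 0.299×5 + 0.587×116 + 0.114×229
Gray = 1.495 + 68.092 + 26.106
Gray = 95.693 → round half up → 96
Gray = 96


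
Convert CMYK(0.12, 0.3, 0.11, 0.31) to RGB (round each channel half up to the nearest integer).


R = 255 × (1-C) × (1-K) = 255 × 0.88 × 0.69 = 154.836 → 155
G = 255 × (1-M) × (1-K) = 255 × 0.70 × 0.69 = 123.165 → 123
B = 255 × (1-Y) × (1-K) = 255 × 0.89 × 0.69 = 156.5955 → 157
= RGB(155, 123, 157)


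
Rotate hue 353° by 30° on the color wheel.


New hue = (H + rotation) mod 360
New hue = (353 + 30) mod 360
= 383 mod 360
= 23°


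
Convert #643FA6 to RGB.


64 → 100 (R)
3F → 63 (G)
A6 → 166 (B)
= RGB(100, 63, 166)


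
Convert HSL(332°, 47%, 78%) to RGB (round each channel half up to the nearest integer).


H=332°, S=0.47, L=0.78
C = (1-|2L-1|)×S = (1-|0.56|)×0.47 = 0.2068
H' = H/60 = 332/60 ≈ 5.5333; X = C×(1-|H' mod 2 - 1|) ≈ 0.0965
m = L - C/2 = 0.78 - 0.1034 = 0.6766
Sector ⌊H'⌋ = 5 → (R',G',B') = (0.2068, 0.0, ≈0.0965)
RGB = ((R'+m)×255, (G'+m)×255, (B'+m)×255) = (225.267, 172.533, 197.1422)
Round half up → RGB(225, 173, 197)


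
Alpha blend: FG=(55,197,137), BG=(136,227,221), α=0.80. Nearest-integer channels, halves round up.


C = α×F + (1-α)×B, with 1-α = 0.20
R: 0.80×55 + 0.20×136 = 44.00 + 27.20 = 71.20 → 71
G: 0.80×197 + 0.20×227 = 157.60 + 45.40 = 203.00 → 203
B: 0.80×137 + 0.20×221 = 109.60 + 44.20 = 153.80 → 154
= RGB(71, 203, 154)


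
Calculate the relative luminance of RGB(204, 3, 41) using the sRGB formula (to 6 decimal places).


Linearize each channel (sRGB transfer function): c = v/255; c_lin = c/12.92 if c ≤ 0.04045, else ((c+0.055)/1.055)^2.4
  R: 204/255 ≈ 0.800000 > 0.04045 → ((0.800000+0.055)/1.055)^2.4 ≈ 0.603827
  G: 3/255 ≈ 0.011765 ≤ 0.04045 → 0.011765/12.92 ≈ 0.000911
  B: 41/255 ≈ 0.160784 > 0.04045 → ((0.160784+0.055)/1.055)^2.4 ≈ 0.022174
R_lin = 0.603827, G_lin = 0.000911, B_lin = 0.022174
L = 0.2126×R + 0.7152×G + 0.0722×B
L = 0.2126×0.603827 + 0.7152×0.000911 + 0.0722×0.022174
L ≈ 0.130626


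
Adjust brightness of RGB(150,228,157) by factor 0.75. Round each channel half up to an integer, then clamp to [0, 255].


Multiply each channel by 0.75, round half up, clamp to [0, 255]
R: 150×0.75 = 112.5 → round → 113
G: 228×0.75 = 171
B: 157×0.75 = 117.75 → round → 118
= RGB(113, 171, 118)


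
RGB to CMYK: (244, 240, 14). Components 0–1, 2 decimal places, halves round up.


R'=244/255≈0.9569, G'=240/255≈0.9412, B'=14/255≈0.0549
K = 1 - max(R',G',B') = 1 - 244/255 = 11/255 = 0.04313… → 0.04
(1-R'-K)/(1-K) simplifies to (max-R)/max with max = 244:
C = (244-244)/244 = 0/244 = 0 → 0.00
M = (244-240)/244 = 4/244 = 0.01639… → 0.02
Y = (244-14)/244 = 230/244 = 0.94262… → 0.94
= CMYK(0.00, 0.02, 0.94, 0.04)


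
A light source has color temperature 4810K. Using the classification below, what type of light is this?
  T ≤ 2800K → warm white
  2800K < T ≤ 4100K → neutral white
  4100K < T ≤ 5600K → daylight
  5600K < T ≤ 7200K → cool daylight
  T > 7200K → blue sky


Temperature: 4810K
4100K < 4810K ≤ 5600K → daylight
Classification: daylight


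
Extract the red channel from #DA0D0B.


Color: #DA0D0B
R = DA = 218
G = 0D = 13
B = 0B = 11
Red = 218


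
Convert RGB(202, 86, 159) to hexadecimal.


R = 202 → CA (hex)
G = 86 → 56 (hex)
B = 159 → 9F (hex)
Hex = #CA569F


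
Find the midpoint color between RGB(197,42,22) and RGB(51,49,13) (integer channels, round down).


Midpoint: each channel = ⌊(C₁+C₂)/2⌋
R: ⌊(197+51)/2⌋ = 124
G: ⌊(42+49)/2⌋ = 45
B: ⌊(22+13)/2⌋ = 17
= RGB(124, 45, 17)


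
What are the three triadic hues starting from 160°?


Triadic: equally spaced at 120° intervals
H1 = 160°
H2 = (160 + 120) mod 360 = 280°
H3 = (160 + 240) mod 360 = 40°
Triadic = 160°, 280°, 40°


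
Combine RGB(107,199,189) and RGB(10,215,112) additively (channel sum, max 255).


Additive: each channel = min(255, C₁+C₂)
R: 107+10 = 117 → 117
G: 199+215 = 414 → 255
B: 189+112 = 301 → 255
= RGB(117, 255, 255)


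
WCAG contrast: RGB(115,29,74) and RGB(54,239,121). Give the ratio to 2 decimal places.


Linearize each sRGB channel c=v/255: c/12.92 if c ≤ 0.04045 else ((c+0.055)/1.055)^2.4
L = 0.2126×R_lin + 0.7152×G_lin + 0.0722×B_lin
Color 1 (115,29,74):
  R=115: 115/255≈0.4510 > 0.04045 → ((0.4510+0.055)/1.055)^2.4 ≈ 0.17144
  G=29: 29/255≈0.1137 > 0.04045 → ((0.1137+0.055)/1.055)^2.4 ≈ 0.01229
  B=74: 74/255≈0.2902 > 0.04045 → ((0.2902+0.055)/1.055)^2.4 ≈ 0.06848
  L1 = 0.2126×0.17144 + 0.7152×0.01229 + 0.0722×0.06848 ≈ 0.05018
Color 2 (54,239,121):
  R=54: 54/255≈0.2118 > 0.04045 → ((0.2118+0.055)/1.055)^2.4 ≈ 0.03689
  G=239: 239/255≈0.9373 > 0.04045 → ((0.9373+0.055)/1.055)^2.4 ≈ 0.86316
  B=121: 121/255≈0.4745 > 0.04045 → ((0.4745+0.055)/1.055)^2.4 ≈ 0.19120
  L2 = 0.2126×0.03689 + 0.7152×0.86316 + 0.0722×0.19120 ≈ 0.63898
Lighter = 0.63898, Darker = 0.05018
Ratio = (L_lighter + 0.05) / (L_darker + 0.05)
Ratio = (0.63898 + 0.05) / (0.05018 + 0.05) = 0.68898 / 0.10018 ≈ 6.8774
Ratio ≈ 6.88:1


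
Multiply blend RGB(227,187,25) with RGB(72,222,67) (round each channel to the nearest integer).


Multiply: C = A×B/255, rounded to nearest integer
R: 227×72/255 = 16344/255 ≈ 64.094 → 64
G: 187×222/255 = 41514/255 ≈ 162.800 → 163
B: 25×67/255 = 1675/255 ≈ 6.569 → 7
= RGB(64, 163, 7)


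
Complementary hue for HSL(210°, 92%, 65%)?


Complement = opposite side of color wheel = hue + 180°
H' = (210 + 180) mod 360 = 30°
S and L unchanged.
= HSL(30°, 92%, 65%)


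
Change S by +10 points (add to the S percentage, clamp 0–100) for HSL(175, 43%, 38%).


Original S = 43%
Adjustment = +10 percentage points
New S = 43 + (10) = 53
Clamp to [0, 100] → 53
= HSL(175°, 53%, 38%)


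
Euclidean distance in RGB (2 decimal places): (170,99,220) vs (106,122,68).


d = √[(R₁-R₂)² + (G₁-G₂)² + (B₁-B₂)²]
d = √[(170-106)² + (99-122)² + (220-68)²]
d = √[4096 + 529 + 23104]
d = √27729
d ≈ 166.52


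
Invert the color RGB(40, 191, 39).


Invert: (255-R, 255-G, 255-B)
R: 255-40 = 215
G: 255-191 = 64
B: 255-39 = 216
= RGB(215, 64, 216)


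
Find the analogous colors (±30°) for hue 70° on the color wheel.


Base hue: 70°
Left analog: (70 - 30) mod 360 = 40°
Right analog: (70 + 30) mod 360 = 100°
Analogous hues = 40° and 100°


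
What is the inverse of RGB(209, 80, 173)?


Invert: (255-R, 255-G, 255-B)
R: 255-209 = 46
G: 255-80 = 175
B: 255-173 = 82
= RGB(46, 175, 82)


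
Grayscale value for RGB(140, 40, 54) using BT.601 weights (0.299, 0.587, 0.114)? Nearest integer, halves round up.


Gray = 0.299×R + 0.587×G + 0.114×B
Gray = 0.299×140 + 0.587×40 + 0.114×54
Gray = 41.860 + 23.480 + 6.156
Gray = 71.496 → round half up → 71
Gray = 71


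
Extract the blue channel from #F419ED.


Color: #F419ED
R = F4 = 244
G = 19 = 25
B = ED = 237
Blue = 237


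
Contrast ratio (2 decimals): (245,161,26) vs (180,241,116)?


Linearize each sRGB channel c=v/255: c/12.92 if c ≤ 0.04045 else ((c+0.055)/1.055)^2.4
L = 0.2126×R_lin + 0.7152×G_lin + 0.0722×B_lin
Color 1 (245,161,26):
  R=245: 245/255≈0.9608 > 0.04045 → ((0.9608+0.055)/1.055)^2.4 ≈ 0.91310
  G=161: 161/255≈0.6314 > 0.04045 → ((0.6314+0.055)/1.055)^2.4 ≈ 0.35640
  B=26: 26/255≈0.1020 > 0.04045 → ((0.1020+0.055)/1.055)^2.4 ≈ 0.01033
  L1 = 0.2126×0.91310 + 0.7152×0.35640 + 0.0722×0.01033 ≈ 0.44977
Color 2 (180,241,116):
  R=180: 180/255≈0.7059 > 0.04045 → ((0.7059+0.055)/1.055)^2.4 ≈ 0.45641
  G=241: 241/255≈0.9451 > 0.04045 → ((0.9451+0.055)/1.055)^2.4 ≈ 0.87962
  B=116: 116/255≈0.4549 > 0.04045 → ((0.4549+0.055)/1.055)^2.4 ≈ 0.17465
  L2 = 0.2126×0.45641 + 0.7152×0.87962 + 0.0722×0.17465 ≈ 0.73875
Lighter = 0.73875, Darker = 0.44977
Ratio = (L_lighter + 0.05) / (L_darker + 0.05)
Ratio = (0.73875 + 0.05) / (0.44977 + 0.05) = 0.78875 / 0.49977 ≈ 1.5782
Ratio ≈ 1.58:1


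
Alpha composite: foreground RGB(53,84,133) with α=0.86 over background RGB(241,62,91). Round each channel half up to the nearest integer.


C = α×F + (1-α)×B, with 1-α = 0.14
R: 0.86×53 + 0.14×241 = 45.58 + 33.74 = 79.32 → 79
G: 0.86×84 + 0.14×62 = 72.24 + 8.68 = 80.92 → 81
B: 0.86×133 + 0.14×91 = 114.38 + 12.74 = 127.12 → 127
= RGB(79, 81, 127)


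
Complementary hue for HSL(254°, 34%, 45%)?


Complement = opposite side of color wheel = hue + 180°
H' = (254 + 180) mod 360 = 74°
S and L unchanged.
= HSL(74°, 34%, 45%)


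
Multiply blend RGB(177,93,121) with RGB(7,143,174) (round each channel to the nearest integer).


Multiply: C = A×B/255, rounded to nearest integer
R: 177×7/255 = 1239/255 ≈ 4.859 → 5
G: 93×143/255 = 13299/255 ≈ 52.153 → 52
B: 121×174/255 = 21054/255 ≈ 82.565 → 83
= RGB(5, 52, 83)


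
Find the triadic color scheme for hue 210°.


Triadic: equally spaced at 120° intervals
H1 = 210°
H2 = (210 + 120) mod 360 = 330°
H3 = (210 + 240) mod 360 = 90°
Triadic = 210°, 330°, 90°


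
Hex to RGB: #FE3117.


FE → 254 (R)
31 → 49 (G)
17 → 23 (B)
= RGB(254, 49, 23)


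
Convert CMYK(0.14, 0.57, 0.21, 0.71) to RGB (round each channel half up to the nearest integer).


R = 255 × (1-C) × (1-K) = 255 × 0.86 × 0.29 = 63.597 → 64
G = 255 × (1-M) × (1-K) = 255 × 0.43 × 0.29 = 31.7985 → 32
B = 255 × (1-Y) × (1-K) = 255 × 0.79 × 0.29 = 58.4205 → 58
= RGB(64, 32, 58)


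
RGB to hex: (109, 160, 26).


R = 109 → 6D (hex)
G = 160 → A0 (hex)
B = 26 → 1A (hex)
Hex = #6DA01A


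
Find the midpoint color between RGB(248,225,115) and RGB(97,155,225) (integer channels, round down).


Midpoint: each channel = ⌊(C₁+C₂)/2⌋
R: ⌊(248+97)/2⌋ = 172
G: ⌊(225+155)/2⌋ = 190
B: ⌊(115+225)/2⌋ = 170
= RGB(172, 190, 170)


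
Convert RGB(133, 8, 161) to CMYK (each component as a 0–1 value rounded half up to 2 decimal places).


R'=133/255≈0.5216, G'=8/255≈0.0314, B'=161/255≈0.6314
K = 1 - max(R',G',B') = 1 - 161/255 = 94/255 = 0.36862… → 0.37
(1-R'-K)/(1-K) simplifies to (max-R)/max with max = 161:
C = (161-133)/161 = 28/161 = 0.17391… → 0.17
M = (161-8)/161 = 153/161 = 0.95031… → 0.95
Y = (161-161)/161 = 0/161 = 0 → 0.00
= CMYK(0.17, 0.95, 0.00, 0.37)


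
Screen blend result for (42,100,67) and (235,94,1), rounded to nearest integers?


Screen: C = 255 - (255-A)×(255-B)/255, rounded to nearest integer
R: 255 - (255-42)×(255-235)/255 = 255 - 4260/255 ≈ 255 - 16.706 = 238.294 → 238
G: 255 - (255-100)×(255-94)/255 = 255 - 24955/255 ≈ 255 - 97.863 = 157.137 → 157
B: 255 - (255-67)×(255-1)/255 = 255 - 47752/255 ≈ 255 - 187.263 = 67.737 → 68
= RGB(238, 157, 68)


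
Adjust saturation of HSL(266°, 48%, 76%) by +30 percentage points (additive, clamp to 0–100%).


Original S = 48%
Adjustment = +30 percentage points
New S = 48 + (30) = 78
Clamp to [0, 100] → 78
= HSL(266°, 78%, 76%)


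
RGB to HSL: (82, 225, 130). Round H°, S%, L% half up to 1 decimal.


Normalize: R'=82/255≈0.3216, G'=225/255≈0.8824, B'=130/255≈0.5098
Max=225/255, Min=82/255, Δ=Max-Min=143/255
L = (Max+Min)/2 = (225+82)/510 = 307/510 = 0.60196… → L = 60.2%
L > 0.5 → S = Δ/(2-Max-Min) = 143/(510-225-82) = 143/203 = 0.70443… → S = 70.4%
(the 1/255 factors cancel in S and H, so raw channel differences can be used)
Max is G' → H = 60 × ((B-R)/Δ + 2) = 60 × ((130-82)/143 + 2)
  48/143 + 2 = 0.3356… + 2 = 2.3356…
  H = 60 × 2.3356… = 140.139…° → H = 140.1°
= HSL(140.1°, 70.4%, 60.2%)


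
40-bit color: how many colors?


Colors = 2^bits = 2^40
= 1,099,511,627,776 colors


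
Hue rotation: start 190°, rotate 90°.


New hue = (H + rotation) mod 360
New hue = (190 + 90) mod 360
= 280 mod 360
= 280°


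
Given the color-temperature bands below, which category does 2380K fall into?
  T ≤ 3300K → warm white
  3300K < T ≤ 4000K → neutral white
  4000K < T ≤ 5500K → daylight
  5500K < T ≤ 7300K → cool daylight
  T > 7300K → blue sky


Temperature: 2380K
2380K ≤ 3300K → warm white
Classification: warm white


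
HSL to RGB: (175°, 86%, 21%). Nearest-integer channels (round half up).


H=175°, S=0.86, L=0.21
C = (1-|2L-1|)×S = (1-|-0.58|)×0.86 = 0.3612
H' = H/60 = 175/60 ≈ 2.9167; X = C×(1-|H' mod 2 - 1|) = 0.3311
m = L - C/2 = 0.21 - 0.1806 = 0.0294
Sector ⌊H'⌋ = 2 → (R',G',B') = (0.0, 0.3612, 0.3311)
RGB = ((R'+m)×255, (G'+m)×255, (B'+m)×255) = (7.497, 99.603, 91.9275)
Round half up → RGB(7, 100, 92)


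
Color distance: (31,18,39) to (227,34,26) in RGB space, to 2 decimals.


d = √[(R₁-R₂)² + (G₁-G₂)² + (B₁-B₂)²]
d = √[(31-227)² + (18-34)² + (39-26)²]
d = √[38416 + 256 + 169]
d = √38841
d ≈ 197.08


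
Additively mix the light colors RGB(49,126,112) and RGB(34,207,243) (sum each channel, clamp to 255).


Additive: each channel = min(255, C₁+C₂)
R: 49+34 = 83 → 83
G: 126+207 = 333 → 255
B: 112+243 = 355 → 255
= RGB(83, 255, 255)


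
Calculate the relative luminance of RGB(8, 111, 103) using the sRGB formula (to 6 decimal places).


Linearize each channel (sRGB transfer function): c = v/255; c_lin = c/12.92 if c ≤ 0.04045, else ((c+0.055)/1.055)^2.4
  R: 8/255 ≈ 0.031373 ≤ 0.04045 → 0.031373/12.92 ≈ 0.002428
  G: 111/255 ≈ 0.435294 > 0.04045 → ((0.435294+0.055)/1.055)^2.4 ≈ 0.158961
  B: 103/255 ≈ 0.403922 > 0.04045 → ((0.403922+0.055)/1.055)^2.4 ≈ 0.135633
R_lin = 0.002428, G_lin = 0.158961, B_lin = 0.135633
L = 0.2126×R + 0.7152×G + 0.0722×B
L = 0.2126×0.002428 + 0.7152×0.158961 + 0.0722×0.135633
L ≈ 0.123998


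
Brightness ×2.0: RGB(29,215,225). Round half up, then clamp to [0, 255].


Multiply each channel by 2.0, round half up, clamp to [0, 255]
R: 29×2.0 = 58
G: 215×2.0 = 430 → clamp → 255
B: 225×2.0 = 450 → clamp → 255
= RGB(58, 255, 255)


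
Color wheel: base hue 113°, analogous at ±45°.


Base hue: 113°
Left analog: (113 - 45) mod 360 = 68°
Right analog: (113 + 45) mod 360 = 158°
Analogous hues = 68° and 158°


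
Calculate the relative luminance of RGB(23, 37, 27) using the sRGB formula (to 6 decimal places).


Linearize each channel (sRGB transfer function): c = v/255; c_lin = c/12.92 if c ≤ 0.04045, else ((c+0.055)/1.055)^2.4
  R: 23/255 ≈ 0.090196 > 0.04045 → ((0.090196+0.055)/1.055)^2.4 ≈ 0.008568
  G: 37/255 ≈ 0.145098 > 0.04045 → ((0.145098+0.055)/1.055)^2.4 ≈ 0.018500
  B: 27/255 ≈ 0.105882 > 0.04045 → ((0.105882+0.055)/1.055)^2.4 ≈ 0.010960
R_lin = 0.008568, G_lin = 0.018500, B_lin = 0.010960
L = 0.2126×R + 0.7152×G + 0.0722×B
L = 0.2126×0.008568 + 0.7152×0.018500 + 0.0722×0.010960
L ≈ 0.015844


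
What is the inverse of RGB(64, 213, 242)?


Invert: (255-R, 255-G, 255-B)
R: 255-64 = 191
G: 255-213 = 42
B: 255-242 = 13
= RGB(191, 42, 13)


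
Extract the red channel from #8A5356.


Color: #8A5356
R = 8A = 138
G = 53 = 83
B = 56 = 86
Red = 138


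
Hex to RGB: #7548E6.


75 → 117 (R)
48 → 72 (G)
E6 → 230 (B)
= RGB(117, 72, 230)


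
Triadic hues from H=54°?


Triadic: equally spaced at 120° intervals
H1 = 54°
H2 = (54 + 120) mod 360 = 174°
H3 = (54 + 240) mod 360 = 294°
Triadic = 54°, 174°, 294°


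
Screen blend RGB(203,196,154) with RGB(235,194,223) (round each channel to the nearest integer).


Screen: C = 255 - (255-A)×(255-B)/255, rounded to nearest integer
R: 255 - (255-203)×(255-235)/255 = 255 - 1040/255 ≈ 255 - 4.078 = 250.922 → 251
G: 255 - (255-196)×(255-194)/255 = 255 - 3599/255 ≈ 255 - 14.114 = 240.886 → 241
B: 255 - (255-154)×(255-223)/255 = 255 - 3232/255 ≈ 255 - 12.675 = 242.325 → 242
= RGB(251, 241, 242)


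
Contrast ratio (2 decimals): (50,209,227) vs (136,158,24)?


Linearize each sRGB channel c=v/255: c/12.92 if c ≤ 0.04045 else ((c+0.055)/1.055)^2.4
L = 0.2126×R_lin + 0.7152×G_lin + 0.0722×B_lin
Color 1 (50,209,227):
  R=50: 50/255≈0.1961 > 0.04045 → ((0.1961+0.055)/1.055)^2.4 ≈ 0.03190
  G=209: 209/255≈0.8196 > 0.04045 → ((0.8196+0.055)/1.055)^2.4 ≈ 0.63760
  B=227: 227/255≈0.8902 > 0.04045 → ((0.8902+0.055)/1.055)^2.4 ≈ 0.76815
  L1 = 0.2126×0.03190 + 0.7152×0.63760 + 0.0722×0.76815 ≈ 0.51825
Color 2 (136,158,24):
  R=136: 136/255≈0.5333 > 0.04045 → ((0.5333+0.055)/1.055)^2.4 ≈ 0.24620
  G=158: 158/255≈0.6196 > 0.04045 → ((0.6196+0.055)/1.055)^2.4 ≈ 0.34191
  B=24: 24/255≈0.0941 > 0.04045 → ((0.0941+0.055)/1.055)^2.4 ≈ 0.00913
  L2 = 0.2126×0.24620 + 0.7152×0.34191 + 0.0722×0.00913 ≈ 0.29754
Lighter = 0.51825, Darker = 0.29754
Ratio = (L_lighter + 0.05) / (L_darker + 0.05)
Ratio = (0.51825 + 0.05) / (0.29754 + 0.05) = 0.56825 / 0.34754 ≈ 1.6351
Ratio ≈ 1.64:1


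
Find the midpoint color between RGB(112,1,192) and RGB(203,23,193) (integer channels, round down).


Midpoint: each channel = ⌊(C₁+C₂)/2⌋
R: ⌊(112+203)/2⌋ = 157
G: ⌊(1+23)/2⌋ = 12
B: ⌊(192+193)/2⌋ = 192
= RGB(157, 12, 192)


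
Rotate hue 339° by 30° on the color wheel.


New hue = (H + rotation) mod 360
New hue = (339 + 30) mod 360
= 369 mod 360
= 9°


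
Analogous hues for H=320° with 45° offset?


Base hue: 320°
Left analog: (320 - 45) mod 360 = 275°
Right analog: (320 + 45) mod 360 = 5°
Analogous hues = 275° and 5°


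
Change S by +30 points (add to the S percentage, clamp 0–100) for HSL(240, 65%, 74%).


Original S = 65%
Adjustment = +30 percentage points
New S = 65 + (30) = 95
Clamp to [0, 100] → 95
= HSL(240°, 95%, 74%)


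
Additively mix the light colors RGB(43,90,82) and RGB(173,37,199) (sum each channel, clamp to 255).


Additive: each channel = min(255, C₁+C₂)
R: 43+173 = 216 → 216
G: 90+37 = 127 → 127
B: 82+199 = 281 → 255
= RGB(216, 127, 255)


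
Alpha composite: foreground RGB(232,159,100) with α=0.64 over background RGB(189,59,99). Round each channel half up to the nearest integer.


C = α×F + (1-α)×B, with 1-α = 0.36
R: 0.64×232 + 0.36×189 = 148.48 + 68.04 = 216.52 → 217
G: 0.64×159 + 0.36×59 = 101.76 + 21.24 = 123.00 → 123
B: 0.64×100 + 0.36×99 = 64.00 + 35.64 = 99.64 → 100
= RGB(217, 123, 100)


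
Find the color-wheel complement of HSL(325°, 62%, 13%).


Complement = opposite side of color wheel = hue + 180°
H' = (325 + 180) mod 360 = 145°
S and L unchanged.
= HSL(145°, 62%, 13%)


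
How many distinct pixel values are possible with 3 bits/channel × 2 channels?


Total bits = 3 bits/channel × 2 channels = 6 bits
Distinct pixel values = 2^6
= 64 pixel values


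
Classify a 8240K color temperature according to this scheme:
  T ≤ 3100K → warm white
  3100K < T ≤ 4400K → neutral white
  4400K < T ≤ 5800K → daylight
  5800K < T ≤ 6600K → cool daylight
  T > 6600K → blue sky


Temperature: 8240K
8240K > 6600K → blue sky
Classification: blue sky


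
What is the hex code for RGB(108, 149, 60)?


R = 108 → 6C (hex)
G = 149 → 95 (hex)
B = 60 → 3C (hex)
Hex = #6C953C


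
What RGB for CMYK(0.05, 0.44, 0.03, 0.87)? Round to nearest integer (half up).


R = 255 × (1-C) × (1-K) = 255 × 0.95 × 0.13 = 31.4925 → 31
G = 255 × (1-M) × (1-K) = 255 × 0.56 × 0.13 = 18.564 → 19
B = 255 × (1-Y) × (1-K) = 255 × 0.97 × 0.13 = 32.1555 → 32
= RGB(31, 19, 32)


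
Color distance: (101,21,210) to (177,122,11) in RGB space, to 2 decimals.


d = √[(R₁-R₂)² + (G₁-G₂)² + (B₁-B₂)²]
d = √[(101-177)² + (21-122)² + (210-11)²]
d = √[5776 + 10201 + 39601]
d = √55578
d ≈ 235.75


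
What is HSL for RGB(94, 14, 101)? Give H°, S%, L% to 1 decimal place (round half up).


Normalize: R'=94/255≈0.3686, G'=14/255≈0.0549, B'=101/255≈0.3961
Max=101/255, Min=14/255, Δ=Max-Min=87/255
L = (Max+Min)/2 = (101+14)/510 = 115/510 = 0.22549… → L = 22.5%
L ≤ 0.5 → S = Δ/(Max+Min) = 87/(101+14) = 87/115 = 0.75652… → S = 75.7%
(the 1/255 factors cancel in S and H, so raw channel differences can be used)
Max is B' → H = 60 × ((R-G)/Δ + 4) = 60 × ((94-14)/87 + 4)
  80/87 + 4 = 0.9195… + 4 = 4.9195…
  H = 60 × 4.9195… = 295.172…° → H = 295.2°
= HSL(295.2°, 75.7%, 22.5%)


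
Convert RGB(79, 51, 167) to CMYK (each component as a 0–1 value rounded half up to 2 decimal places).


R'=79/255≈0.3098, G'=51/255≈0.2000, B'=167/255≈0.6549
K = 1 - max(R',G',B') = 1 - 167/255 = 88/255 = 0.34509… → 0.35
(1-R'-K)/(1-K) simplifies to (max-R)/max with max = 167:
C = (167-79)/167 = 88/167 = 0.52694… → 0.53
M = (167-51)/167 = 116/167 = 0.69461… → 0.69
Y = (167-167)/167 = 0/167 = 0 → 0.00
= CMYK(0.53, 0.69, 0.00, 0.35)


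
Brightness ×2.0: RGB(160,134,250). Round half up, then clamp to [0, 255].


Multiply each channel by 2.0, round half up, clamp to [0, 255]
R: 160×2.0 = 320 → clamp → 255
G: 134×2.0 = 268 → clamp → 255
B: 250×2.0 = 500 → clamp → 255
= RGB(255, 255, 255)


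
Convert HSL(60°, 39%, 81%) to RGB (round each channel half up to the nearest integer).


H=60°, S=0.39, L=0.81
C = (1-|2L-1|)×S = (1-|0.62|)×0.39 = 0.1482
H' = H/60 = 60/60 ≈ 1.0000; X = C×(1-|H' mod 2 - 1|) = 0.1482
m = L - C/2 = 0.81 - 0.0741 = 0.7359
Sector ⌊H'⌋ = 1 → (R',G',B') = (0.1482, 0.1482, 0.0)
RGB = ((R'+m)×255, (G'+m)×255, (B'+m)×255) = (225.4455, 225.4455, 187.6545)
Round half up → RGB(225, 225, 188)


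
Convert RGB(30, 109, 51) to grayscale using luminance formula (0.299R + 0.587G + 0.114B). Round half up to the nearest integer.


Gray = 0.299×R + 0.587×G + 0.114×B
Gray = 0.299×30 + 0.587×109 + 0.114×51
Gray = 8.970 + 63.983 + 5.814
Gray = 78.767 → round half up → 79
Gray = 79


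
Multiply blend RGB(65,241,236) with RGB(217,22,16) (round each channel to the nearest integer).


Multiply: C = A×B/255, rounded to nearest integer
R: 65×217/255 = 14105/255 ≈ 55.314 → 55
G: 241×22/255 = 5302/255 ≈ 20.792 → 21
B: 236×16/255 = 3776/255 ≈ 14.808 → 15
= RGB(55, 21, 15)


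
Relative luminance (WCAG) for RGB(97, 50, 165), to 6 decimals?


Linearize each channel (sRGB transfer function): c = v/255; c_lin = c/12.92 if c ≤ 0.04045, else ((c+0.055)/1.055)^2.4
  R: 97/255 ≈ 0.380392 > 0.04045 → ((0.380392+0.055)/1.055)^2.4 ≈ 0.119538
  G: 50/255 ≈ 0.196078 > 0.04045 → ((0.196078+0.055)/1.055)^2.4 ≈ 0.031896
  B: 165/255 ≈ 0.647059 > 0.04045 → ((0.647059+0.055)/1.055)^2.4 ≈ 0.376262
R_lin = 0.119538, G_lin = 0.031896, B_lin = 0.376262
L = 0.2126×R + 0.7152×G + 0.0722×B
L = 0.2126×0.119538 + 0.7152×0.031896 + 0.0722×0.376262
L ≈ 0.075392


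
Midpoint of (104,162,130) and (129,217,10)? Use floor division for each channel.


Midpoint: each channel = ⌊(C₁+C₂)/2⌋
R: ⌊(104+129)/2⌋ = 116
G: ⌊(162+217)/2⌋ = 189
B: ⌊(130+10)/2⌋ = 70
= RGB(116, 189, 70)


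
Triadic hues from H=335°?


Triadic: equally spaced at 120° intervals
H1 = 335°
H2 = (335 + 120) mod 360 = 95°
H3 = (335 + 240) mod 360 = 215°
Triadic = 335°, 95°, 215°


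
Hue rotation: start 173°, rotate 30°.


New hue = (H + rotation) mod 360
New hue = (173 + 30) mod 360
= 203 mod 360
= 203°


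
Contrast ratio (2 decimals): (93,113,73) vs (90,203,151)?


Linearize each sRGB channel c=v/255: c/12.92 if c ≤ 0.04045 else ((c+0.055)/1.055)^2.4
L = 0.2126×R_lin + 0.7152×G_lin + 0.0722×B_lin
Color 1 (93,113,73):
  R=93: 93/255≈0.3647 > 0.04045 → ((0.3647+0.055)/1.055)^2.4 ≈ 0.10946
  G=113: 113/255≈0.4431 > 0.04045 → ((0.4431+0.055)/1.055)^2.4 ≈ 0.16513
  B=73: 73/255≈0.2863 > 0.04045 → ((0.2863+0.055)/1.055)^2.4 ≈ 0.06663
  L1 = 0.2126×0.10946 + 0.7152×0.16513 + 0.0722×0.06663 ≈ 0.14618
Color 2 (90,203,151):
  R=90: 90/255≈0.3529 > 0.04045 → ((0.3529+0.055)/1.055)^2.4 ≈ 0.10224
  G=203: 203/255≈0.7961 > 0.04045 → ((0.7961+0.055)/1.055)^2.4 ≈ 0.59720
  B=151: 151/255≈0.5922 > 0.04045 → ((0.5922+0.055)/1.055)^2.4 ≈ 0.30947
  L2 = 0.2126×0.10224 + 0.7152×0.59720 + 0.0722×0.30947 ≈ 0.47120
Lighter = 0.47120, Darker = 0.14618
Ratio = (L_lighter + 0.05) / (L_darker + 0.05)
Ratio = (0.47120 + 0.05) / (0.14618 + 0.05) = 0.52120 / 0.19618 ≈ 2.6567
Ratio ≈ 2.66:1


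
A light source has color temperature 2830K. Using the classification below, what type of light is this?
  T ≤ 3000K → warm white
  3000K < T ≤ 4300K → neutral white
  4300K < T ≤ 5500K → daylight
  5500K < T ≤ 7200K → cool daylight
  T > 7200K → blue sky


Temperature: 2830K
2830K ≤ 3000K → warm white
Classification: warm white


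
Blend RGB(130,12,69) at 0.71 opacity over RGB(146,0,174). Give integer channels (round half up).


C = α×F + (1-α)×B, with 1-α = 0.29
R: 0.71×130 + 0.29×146 = 92.30 + 42.34 = 134.64 → 135
G: 0.71×12 + 0.29×0 = 8.52 + 0.00 = 8.52 → 9
B: 0.71×69 + 0.29×174 = 48.99 + 50.46 = 99.45 → 99
= RGB(135, 9, 99)


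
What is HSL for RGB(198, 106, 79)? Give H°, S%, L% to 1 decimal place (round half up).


Normalize: R'=198/255≈0.7765, G'=106/255≈0.4157, B'=79/255≈0.3098
Max=198/255, Min=79/255, Δ=Max-Min=119/255
L = (Max+Min)/2 = (198+79)/510 = 277/510 = 0.54313… → L = 54.3%
L > 0.5 → S = Δ/(2-Max-Min) = 119/(510-198-79) = 119/233 = 0.51072… → S = 51.1%
(the 1/255 factors cancel in S and H, so raw channel differences can be used)
Max is R' → H = 60 × (((G-B)/Δ) mod 6) = 60 × (((106-79)/119) mod 6)
  27/119 = 0.2268…
  H = 60 × 0.2268… = 13.613…° → H = 13.6°
= HSL(13.6°, 51.1%, 54.3%)


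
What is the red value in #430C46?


Color: #430C46
R = 43 = 67
G = 0C = 12
B = 46 = 70
Red = 67


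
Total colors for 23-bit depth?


Colors = 2^bits = 2^23
= 8,388,608 colors


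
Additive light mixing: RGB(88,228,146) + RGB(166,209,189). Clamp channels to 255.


Additive: each channel = min(255, C₁+C₂)
R: 88+166 = 254 → 254
G: 228+209 = 437 → 255
B: 146+189 = 335 → 255
= RGB(254, 255, 255)


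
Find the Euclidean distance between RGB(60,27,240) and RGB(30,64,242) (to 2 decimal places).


d = √[(R₁-R₂)² + (G₁-G₂)² + (B₁-B₂)²]
d = √[(60-30)² + (27-64)² + (240-242)²]
d = √[900 + 1369 + 4]
d = √2273
d ≈ 47.68


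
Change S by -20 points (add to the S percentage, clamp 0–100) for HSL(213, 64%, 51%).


Original S = 64%
Adjustment = -20 percentage points
New S = 64 + (-20) = 44
Clamp to [0, 100] → 44
= HSL(213°, 44%, 51%)


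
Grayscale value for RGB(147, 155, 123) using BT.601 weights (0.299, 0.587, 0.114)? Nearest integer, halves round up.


Gray = 0.299×R + 0.587×G + 0.114×B
Gray = 0.299×147 + 0.587×155 + 0.114×123
Gray = 43.953 + 90.985 + 14.022
Gray = 148.960 → round half up → 149
Gray = 149


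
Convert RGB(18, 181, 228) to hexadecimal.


R = 18 → 12 (hex)
G = 181 → B5 (hex)
B = 228 → E4 (hex)
Hex = #12B5E4
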